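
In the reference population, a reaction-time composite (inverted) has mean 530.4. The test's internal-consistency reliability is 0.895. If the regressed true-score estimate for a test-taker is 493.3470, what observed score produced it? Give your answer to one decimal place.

489.0

T̂ = ρX + (1 − ρ)μ  ⇒  X = (T̂ − (1 − ρ)μ) / ρ
X = (493.3470 − 0.105 × 530.4) / 0.895 = (493.3470 − 55.6920) / 0.895 = 437.6550 / 0.895 = 489.000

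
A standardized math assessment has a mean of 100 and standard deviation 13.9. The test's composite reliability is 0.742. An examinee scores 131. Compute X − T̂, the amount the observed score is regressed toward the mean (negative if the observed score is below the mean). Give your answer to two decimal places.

Regress the observed score toward the mean by the unreliability: T̂ = 0.742·131 + 0.258·100 = 97.202 + 25.800 = 123.0020.
X − T̂ = 131 − 123.002 = 7.998 → 8.00

8.00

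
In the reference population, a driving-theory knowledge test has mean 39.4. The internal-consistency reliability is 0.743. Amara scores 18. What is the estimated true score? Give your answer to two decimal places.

23.50

Kelley's formula gives T̂ = 0.743·18 + 0.257·39.4 = 13.374 + 10.1258 = 23.500.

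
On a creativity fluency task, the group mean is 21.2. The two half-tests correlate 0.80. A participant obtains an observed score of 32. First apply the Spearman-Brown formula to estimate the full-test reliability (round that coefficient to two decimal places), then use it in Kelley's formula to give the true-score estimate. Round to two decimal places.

30.81

Spearman-Brown: ρ = 2r/(1 + r) = 2(0.80)/(1 + 0.80) = 1.600/1.80 = 0.8889 → 0.89
Weight the observed score by reliability and the mean by (1 − reliability): T̂ = 0.89·32 + 0.11·21.2 = 28.48 + 2.332 = 30.812.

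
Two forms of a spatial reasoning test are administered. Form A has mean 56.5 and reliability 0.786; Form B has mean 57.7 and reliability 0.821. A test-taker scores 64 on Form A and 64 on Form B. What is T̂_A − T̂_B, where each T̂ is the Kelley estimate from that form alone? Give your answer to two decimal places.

-0.48

T̂_A = 0.786(64) + 0.214(56.5) = 62.3950
T̂_B = 0.821(64) + 0.179(57.7) = 62.8723
T̂_A − T̂_B = -0.4773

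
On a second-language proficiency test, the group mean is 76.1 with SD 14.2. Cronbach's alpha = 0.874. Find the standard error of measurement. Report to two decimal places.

5.04

SEM = SD · √(1 − ρ) = 14.2 × √0.126 = 14.2 × 0.3550 = 5.040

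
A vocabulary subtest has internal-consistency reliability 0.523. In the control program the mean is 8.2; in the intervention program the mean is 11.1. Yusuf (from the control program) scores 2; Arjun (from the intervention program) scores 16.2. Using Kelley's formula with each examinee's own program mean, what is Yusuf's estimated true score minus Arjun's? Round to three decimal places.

T̂_Yusuf = 0.523(2) + 0.477(8.2) = 4.95740
T̂_Arjun = 0.523(16.2) + 0.477(11.1) = 13.76730
Difference = 4.95740 − 13.76730 = -8.80990

-8.810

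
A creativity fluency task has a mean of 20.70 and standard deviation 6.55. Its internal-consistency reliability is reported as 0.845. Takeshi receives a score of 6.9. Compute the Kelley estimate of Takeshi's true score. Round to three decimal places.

9.039

Regress the observed score toward the mean by the unreliability: T̂ = 0.845·6.9 + 0.155·20.70 = 5.8305 + 3.20850 = 9.0390.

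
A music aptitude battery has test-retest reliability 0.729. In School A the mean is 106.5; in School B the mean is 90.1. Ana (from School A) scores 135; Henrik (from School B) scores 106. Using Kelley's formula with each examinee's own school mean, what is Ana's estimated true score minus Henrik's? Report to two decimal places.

T̂_Ana = 0.729(135) + 0.271(106.5) = 127.2765
T̂_Henrik = 0.729(106) + 0.271(90.1) = 101.6911
Difference = 127.2765 − 101.6911 = 25.5854

25.59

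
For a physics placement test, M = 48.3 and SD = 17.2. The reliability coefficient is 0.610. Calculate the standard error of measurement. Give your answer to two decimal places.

SEM = SD · √(1 − ρ) = 17.2 × √0.390 = 17.2 × 0.6245 = 10.741

10.74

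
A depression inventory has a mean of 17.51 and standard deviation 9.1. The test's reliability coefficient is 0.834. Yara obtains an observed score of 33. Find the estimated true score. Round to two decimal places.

30.43

T̂ = 0.834(33) + 0.166(17.51) = 27.522 + 2.90666 = 30.429 → 30.43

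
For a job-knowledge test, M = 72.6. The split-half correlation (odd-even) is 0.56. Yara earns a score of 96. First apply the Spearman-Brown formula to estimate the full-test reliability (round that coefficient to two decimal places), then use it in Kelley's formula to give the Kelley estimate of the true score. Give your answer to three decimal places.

89.448

Spearman-Brown: ρ = 2r/(1 + r) = 2(0.56)/(1 + 0.56) = 1.120/1.56 = 0.7179 → 0.72
T̂ = 0.72(96) + 0.28(72.6) = 69.12 + 20.328 = 89.4480 → 89.448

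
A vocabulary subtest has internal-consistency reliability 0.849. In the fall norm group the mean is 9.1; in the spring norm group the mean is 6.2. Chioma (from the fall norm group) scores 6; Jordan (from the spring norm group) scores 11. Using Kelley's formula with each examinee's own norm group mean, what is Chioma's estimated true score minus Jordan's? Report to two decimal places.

-3.81

T̂_Chioma = 0.849(6) + 0.151(9.1) = 6.4681
T̂_Jordan = 0.849(11) + 0.151(6.2) = 10.2752
Difference = 6.4681 − 10.2752 = -3.8071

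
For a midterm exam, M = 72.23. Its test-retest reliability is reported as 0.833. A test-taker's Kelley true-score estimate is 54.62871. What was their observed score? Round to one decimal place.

51.1

T̂ = ρX + (1 − ρ)μ  ⇒  X = (T̂ − (1 − ρ)μ) / ρ
X = (54.62871 − 0.167 × 72.23) / 0.833 = (54.62871 − 12.06241) / 0.833 = 42.56630 / 0.833 = 51.100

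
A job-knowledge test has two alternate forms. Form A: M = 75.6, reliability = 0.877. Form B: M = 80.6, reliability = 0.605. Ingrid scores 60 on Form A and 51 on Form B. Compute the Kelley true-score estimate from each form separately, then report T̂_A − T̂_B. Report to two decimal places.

-0.77

T̂_A = 0.877(60) + 0.123(75.6) = 61.9188
T̂_B = 0.605(51) + 0.395(80.6) = 62.6920
T̂_A − T̂_B = -0.7732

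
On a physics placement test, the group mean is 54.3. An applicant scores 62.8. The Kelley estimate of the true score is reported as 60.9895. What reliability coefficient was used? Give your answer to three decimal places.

T̂ = ρX + (1 − ρ)μ  ⇒  T̂ − μ = ρ(X − μ)
ρ = (T̂ − μ)/(X − μ) = (60.9895 − 54.3) / (62.8 − 54.3) = 6.6895 / 8.5 = 0.78700

0.787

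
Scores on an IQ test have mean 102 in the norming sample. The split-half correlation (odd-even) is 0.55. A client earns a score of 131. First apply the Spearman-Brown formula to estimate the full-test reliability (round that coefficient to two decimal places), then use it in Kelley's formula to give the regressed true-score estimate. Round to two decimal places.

Spearman-Brown: ρ = 2r/(1 + r) = 2(0.55)/(1 + 0.55) = 1.100/1.55 = 0.7097 → 0.71
Regress the observed score toward the mean by the unreliability: T̂ = 0.71·131 + 0.29·102 = 93.01 + 29.58 = 122.590.

122.59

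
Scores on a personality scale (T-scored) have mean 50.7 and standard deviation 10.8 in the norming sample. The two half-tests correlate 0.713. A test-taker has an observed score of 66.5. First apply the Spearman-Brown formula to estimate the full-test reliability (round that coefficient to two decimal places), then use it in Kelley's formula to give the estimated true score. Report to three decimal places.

63.814

Spearman-Brown: ρ = 2r/(1 + r) = 2(0.713)/(1 + 0.713) = 1.4260/1.713 = 0.8325 → 0.83
Weight the observed score by reliability and the mean by (1 − reliability): T̂ = 0.83·66.5 + 0.17·50.7 = 55.195 + 8.619 = 63.8140.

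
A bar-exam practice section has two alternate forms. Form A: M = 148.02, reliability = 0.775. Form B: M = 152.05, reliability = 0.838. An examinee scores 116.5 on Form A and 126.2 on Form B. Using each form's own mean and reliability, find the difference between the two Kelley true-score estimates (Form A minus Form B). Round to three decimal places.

-6.796

T̂_A = 0.775(116.5) + 0.225(148.02) = 123.59200
T̂_B = 0.838(126.2) + 0.162(152.05) = 130.38770
T̂_A − T̂_B = -6.79570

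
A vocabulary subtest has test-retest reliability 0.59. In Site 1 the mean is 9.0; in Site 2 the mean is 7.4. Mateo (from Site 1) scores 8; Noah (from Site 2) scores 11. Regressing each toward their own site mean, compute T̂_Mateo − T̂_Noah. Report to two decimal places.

T̂_Mateo = 0.59(8) + 0.41(9.0) = 8.4100
T̂_Noah = 0.59(11) + 0.41(7.4) = 9.5240
Difference = 8.4100 − 9.5240 = -1.1140

-1.11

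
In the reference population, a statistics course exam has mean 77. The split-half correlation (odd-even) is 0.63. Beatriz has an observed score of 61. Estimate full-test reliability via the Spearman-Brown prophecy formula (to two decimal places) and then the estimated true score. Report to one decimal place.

Spearman-Brown: ρ = 2r/(1 + r) = 2(0.63)/(1 + 0.63) = 1.260/1.63 = 0.7730 → 0.77
Kelley's formula gives T̂ = 0.77·61 + 0.23·77 = 46.97 + 17.71 = 64.68.

64.7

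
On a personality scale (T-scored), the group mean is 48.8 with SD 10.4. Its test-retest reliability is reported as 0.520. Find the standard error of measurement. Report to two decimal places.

SEM = SD · √(1 − ρ) = 10.4 × √0.480 = 10.4 × 0.6928 = 7.205

7.21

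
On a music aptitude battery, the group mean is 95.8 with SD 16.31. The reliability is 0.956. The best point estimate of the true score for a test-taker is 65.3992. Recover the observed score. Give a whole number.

T̂ = ρX + (1 − ρ)μ  ⇒  X = (T̂ − (1 − ρ)μ) / ρ
X = (65.3992 − 0.044 × 95.8) / 0.956 = (65.3992 − 4.2152) / 0.956 = 61.1840 / 0.956 = 64.00

64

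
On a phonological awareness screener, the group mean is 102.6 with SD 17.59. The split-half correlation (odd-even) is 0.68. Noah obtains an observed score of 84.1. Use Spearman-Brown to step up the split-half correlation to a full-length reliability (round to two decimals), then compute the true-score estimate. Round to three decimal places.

Spearman-Brown: ρ = 2r/(1 + r) = 2(0.68)/(1 + 0.68) = 1.360/1.68 = 0.8095 → 0.81
T̂ = ρX + (1 − ρ)μ
  = 0.81 × 84.1 + 0.19 × 102.6
  = 68.121 + 19.494
  = 87.6150
  ≈ 87.615

87.615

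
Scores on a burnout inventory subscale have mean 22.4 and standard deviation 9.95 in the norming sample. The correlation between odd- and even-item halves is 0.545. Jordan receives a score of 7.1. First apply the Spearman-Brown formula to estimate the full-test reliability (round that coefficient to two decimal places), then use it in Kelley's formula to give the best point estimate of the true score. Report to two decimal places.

11.54

Spearman-Brown: ρ = 2r/(1 + r) = 2(0.545)/(1 + 0.545) = 1.0900/1.545 = 0.7055 → 0.71
Kelley's formula gives T̂ = 0.71·7.1 + 0.29·22.4 = 5.041 + 6.496 = 11.537.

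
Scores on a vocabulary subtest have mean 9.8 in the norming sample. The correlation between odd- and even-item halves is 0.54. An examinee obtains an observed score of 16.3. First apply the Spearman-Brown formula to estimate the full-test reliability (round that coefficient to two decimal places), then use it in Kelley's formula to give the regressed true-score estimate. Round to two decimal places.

Spearman-Brown: ρ = 2r/(1 + r) = 2(0.54)/(1 + 0.54) = 1.080/1.54 = 0.7013 → 0.70
Regress the observed score toward the mean by the unreliability: T̂ = 0.70·16.3 + 0.30·9.8 = 11.410 + 2.940 = 14.350.

14.35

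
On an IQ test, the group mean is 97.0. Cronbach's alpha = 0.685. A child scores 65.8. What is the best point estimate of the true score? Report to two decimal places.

75.63

T̂ = 0.685(65.8) + 0.315(97.0) = 45.0730 + 30.5550 = 75.628 → 75.63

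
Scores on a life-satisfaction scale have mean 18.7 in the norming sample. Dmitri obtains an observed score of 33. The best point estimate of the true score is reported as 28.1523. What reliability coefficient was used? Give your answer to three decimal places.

0.661

T̂ = ρX + (1 − ρ)μ  ⇒  T̂ − μ = ρ(X − μ)
ρ = (T̂ − μ)/(X − μ) = (28.1523 − 18.7) / (33 − 18.7) = 9.4523 / 14.3 = 0.66100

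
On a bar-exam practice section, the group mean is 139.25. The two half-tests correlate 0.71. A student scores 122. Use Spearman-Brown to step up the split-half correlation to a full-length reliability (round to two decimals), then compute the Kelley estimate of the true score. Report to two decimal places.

Spearman-Brown: ρ = 2r/(1 + r) = 2(0.71)/(1 + 0.71) = 1.420/1.71 = 0.8304 → 0.83
T̂ = ρX + (1 − ρ)μ
  = 0.83 × 122 + 0.17 × 139.25
  = 101.26 + 23.6725
  = 124.932
  ≈ 124.93

124.93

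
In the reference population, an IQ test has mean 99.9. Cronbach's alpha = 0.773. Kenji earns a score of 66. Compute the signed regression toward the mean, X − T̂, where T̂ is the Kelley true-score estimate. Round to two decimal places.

-7.70

T̂ = 0.773(66) + 0.227(99.9) = 51.018 + 22.6773 = 73.6953 → 73.695
X − T̂ = 66 − 73.695 = -7.695 → -7.70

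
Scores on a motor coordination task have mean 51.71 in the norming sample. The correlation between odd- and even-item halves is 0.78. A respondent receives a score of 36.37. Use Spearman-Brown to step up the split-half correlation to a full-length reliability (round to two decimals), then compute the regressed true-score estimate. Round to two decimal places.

Spearman-Brown: ρ = 2r/(1 + r) = 2(0.78)/(1 + 0.78) = 1.560/1.78 = 0.8764 → 0.88
T̂ = 0.88(36.37) + 0.12(51.71) = 32.0056 + 6.2052 = 38.211 → 38.21

38.21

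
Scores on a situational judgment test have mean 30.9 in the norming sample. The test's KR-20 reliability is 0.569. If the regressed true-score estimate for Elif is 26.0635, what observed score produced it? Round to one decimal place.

22.4

T̂ = ρX + (1 − ρ)μ  ⇒  X = (T̂ − (1 − ρ)μ) / ρ
X = (26.0635 − 0.431 × 30.9) / 0.569 = (26.0635 − 13.3179) / 0.569 = 12.7456 / 0.569 = 22.400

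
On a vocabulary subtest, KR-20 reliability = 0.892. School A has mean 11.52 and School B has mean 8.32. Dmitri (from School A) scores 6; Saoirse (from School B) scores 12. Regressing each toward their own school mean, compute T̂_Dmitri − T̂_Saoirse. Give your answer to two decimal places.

T̂_Dmitri = 0.892(6) + 0.108(11.52) = 6.5962
T̂_Saoirse = 0.892(12) + 0.108(8.32) = 11.6026
Difference = 6.5962 − 11.6026 = -5.0064

-5.01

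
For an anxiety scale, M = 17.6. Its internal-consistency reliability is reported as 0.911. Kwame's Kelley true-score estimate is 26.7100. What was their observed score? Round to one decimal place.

27.6

T̂ = ρX + (1 − ρ)μ  ⇒  X = (T̂ − (1 − ρ)μ) / ρ
X = (26.7100 − 0.089 × 17.6) / 0.911 = (26.7100 − 1.5664) / 0.911 = 25.1436 / 0.911 = 27.600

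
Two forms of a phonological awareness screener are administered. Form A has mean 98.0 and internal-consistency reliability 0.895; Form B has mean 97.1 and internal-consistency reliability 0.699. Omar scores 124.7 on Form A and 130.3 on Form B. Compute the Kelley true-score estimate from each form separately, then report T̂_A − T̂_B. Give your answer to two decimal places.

1.59

T̂_A = 0.895(124.7) + 0.105(98.0) = 121.8965
T̂_B = 0.699(130.3) + 0.301(97.1) = 120.3068
T̂_A − T̂_B = 1.5897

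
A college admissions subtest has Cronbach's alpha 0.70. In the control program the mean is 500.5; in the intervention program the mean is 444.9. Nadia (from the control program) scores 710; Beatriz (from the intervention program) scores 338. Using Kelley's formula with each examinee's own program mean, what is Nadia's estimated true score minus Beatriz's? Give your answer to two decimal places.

277.08

T̂_Nadia = 0.70(710) + 0.30(500.5) = 647.1500
T̂_Beatriz = 0.70(338) + 0.30(444.9) = 370.0700
Difference = 647.1500 − 370.0700 = 277.0800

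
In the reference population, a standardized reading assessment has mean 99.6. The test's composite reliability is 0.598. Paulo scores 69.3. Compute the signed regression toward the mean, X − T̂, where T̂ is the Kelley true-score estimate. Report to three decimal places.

T̂ = 0.598(69.3) + 0.402(99.6) = 41.4414 + 40.0392 = 81.48060 → 81.4806
X − T̂ = 69.3 − 81.4806 = -12.1806 → -12.181

-12.181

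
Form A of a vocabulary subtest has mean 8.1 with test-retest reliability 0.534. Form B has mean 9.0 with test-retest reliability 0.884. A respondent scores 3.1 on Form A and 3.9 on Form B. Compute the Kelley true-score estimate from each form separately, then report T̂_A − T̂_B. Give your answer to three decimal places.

0.938

T̂_A = 0.534(3.1) + 0.466(8.1) = 5.43000
T̂_B = 0.884(3.9) + 0.116(9.0) = 4.49160
T̂_A − T̂_B = 0.93840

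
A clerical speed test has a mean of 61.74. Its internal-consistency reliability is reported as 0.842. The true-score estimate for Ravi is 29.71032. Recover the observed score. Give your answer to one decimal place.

T̂ = ρX + (1 − ρ)μ  ⇒  X = (T̂ − (1 − ρ)μ) / ρ
X = (29.71032 − 0.158 × 61.74) / 0.842 = (29.71032 − 9.75492) / 0.842 = 19.95540 / 0.842 = 23.700

23.7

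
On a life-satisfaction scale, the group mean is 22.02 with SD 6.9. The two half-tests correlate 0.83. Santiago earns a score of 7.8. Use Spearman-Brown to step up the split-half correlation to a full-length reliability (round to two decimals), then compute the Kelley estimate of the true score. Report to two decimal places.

Spearman-Brown: ρ = 2r/(1 + r) = 2(0.83)/(1 + 0.83) = 1.660/1.83 = 0.9071 → 0.91
T̂ = 0.91(7.8) + 0.09(22.02) = 7.098 + 1.9818 = 9.080 → 9.08

9.08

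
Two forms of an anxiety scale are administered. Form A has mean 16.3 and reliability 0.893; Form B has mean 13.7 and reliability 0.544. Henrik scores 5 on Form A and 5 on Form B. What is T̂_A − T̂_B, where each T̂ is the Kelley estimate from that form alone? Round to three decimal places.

T̂_A = 0.893(5) + 0.107(16.3) = 6.20910
T̂_B = 0.544(5) + 0.456(13.7) = 8.96720
T̂_A − T̂_B = -2.75810

-2.758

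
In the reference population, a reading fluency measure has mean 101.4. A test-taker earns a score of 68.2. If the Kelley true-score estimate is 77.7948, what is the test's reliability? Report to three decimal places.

0.711

T̂ = ρX + (1 − ρ)μ  ⇒  T̂ − μ = ρ(X − μ)
ρ = (T̂ − μ)/(X − μ) = (77.7948 − 101.4) / (68.2 − 101.4) = -23.6052 / -33.2 = 0.71100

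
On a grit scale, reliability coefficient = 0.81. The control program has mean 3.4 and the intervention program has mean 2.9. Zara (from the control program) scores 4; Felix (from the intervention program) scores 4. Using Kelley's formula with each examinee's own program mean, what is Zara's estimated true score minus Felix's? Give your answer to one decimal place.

0.1

T̂_Zara = 0.81(4) + 0.19(3.4) = 3.886
T̂_Felix = 0.81(4) + 0.19(2.9) = 3.791
Difference = 3.886 − 3.791 = 0.095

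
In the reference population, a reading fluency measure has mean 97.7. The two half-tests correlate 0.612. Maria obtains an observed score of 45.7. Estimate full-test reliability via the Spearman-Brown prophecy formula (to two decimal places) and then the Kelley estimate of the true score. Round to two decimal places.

58.18

Spearman-Brown: ρ = 2r/(1 + r) = 2(0.612)/(1 + 0.612) = 1.2240/1.612 = 0.7593 → 0.76
T̂ = 0.76(45.7) + 0.24(97.7) = 34.732 + 23.448 = 58.180 → 58.18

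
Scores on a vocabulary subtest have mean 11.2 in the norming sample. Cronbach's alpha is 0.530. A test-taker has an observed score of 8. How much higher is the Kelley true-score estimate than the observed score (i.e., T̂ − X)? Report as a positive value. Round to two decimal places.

T̂ = 0.530(8) + 0.470(11.2) = 4.240 + 5.2640 = 9.5040 → 9.504
T̂ − X = 9.504 − 8 = 1.504 → 1.50

1.50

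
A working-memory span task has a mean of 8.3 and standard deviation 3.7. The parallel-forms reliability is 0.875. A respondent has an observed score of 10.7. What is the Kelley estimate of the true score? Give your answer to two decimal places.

10.40

T̂ = ρX + (1 − ρ)μ
  = 0.875 × 10.7 + 0.125 × 8.3
  = 9.3625 + 1.0375
  = 10.400
  ≈ 10.40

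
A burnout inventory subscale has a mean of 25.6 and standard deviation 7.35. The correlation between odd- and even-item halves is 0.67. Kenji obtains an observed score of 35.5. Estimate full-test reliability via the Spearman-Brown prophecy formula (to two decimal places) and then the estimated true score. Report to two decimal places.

33.52

Spearman-Brown: ρ = 2r/(1 + r) = 2(0.67)/(1 + 0.67) = 1.340/1.67 = 0.8024 → 0.80
T̂ = ρX + (1 − ρ)μ
  = 0.80 × 35.5 + 0.20 × 25.6
  = 28.400 + 5.120
  = 33.520
  ≈ 33.52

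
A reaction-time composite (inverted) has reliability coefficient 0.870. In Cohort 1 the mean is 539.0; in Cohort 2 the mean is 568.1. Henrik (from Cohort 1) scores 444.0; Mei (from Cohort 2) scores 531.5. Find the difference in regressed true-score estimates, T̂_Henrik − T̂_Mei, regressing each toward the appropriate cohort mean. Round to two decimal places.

-79.91

T̂_Henrik = 0.870(444.0) + 0.130(539.0) = 456.3500
T̂_Mei = 0.870(531.5) + 0.130(568.1) = 536.2580
Difference = 456.3500 − 536.2580 = -79.9080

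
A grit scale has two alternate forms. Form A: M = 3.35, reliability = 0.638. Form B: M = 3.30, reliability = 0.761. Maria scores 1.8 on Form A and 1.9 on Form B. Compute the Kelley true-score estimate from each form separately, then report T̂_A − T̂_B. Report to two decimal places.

0.13

T̂_A = 0.638(1.8) + 0.362(3.35) = 2.3611
T̂_B = 0.761(1.9) + 0.239(3.30) = 2.2346
T̂_A − T̂_B = 0.1265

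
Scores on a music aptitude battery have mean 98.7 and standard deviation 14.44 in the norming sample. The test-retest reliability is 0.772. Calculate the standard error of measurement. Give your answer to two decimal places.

6.90

SEM = SD · √(1 − ρ) = 14.44 × √0.228 = 14.44 × 0.4775 = 6.895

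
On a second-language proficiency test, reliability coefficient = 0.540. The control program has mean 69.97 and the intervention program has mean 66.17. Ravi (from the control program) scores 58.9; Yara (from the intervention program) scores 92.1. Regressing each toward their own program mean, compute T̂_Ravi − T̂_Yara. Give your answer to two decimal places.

-16.18

T̂_Ravi = 0.540(58.9) + 0.460(69.97) = 63.9922
T̂_Yara = 0.540(92.1) + 0.460(66.17) = 80.1722
Difference = 63.9922 − 80.1722 = -16.1800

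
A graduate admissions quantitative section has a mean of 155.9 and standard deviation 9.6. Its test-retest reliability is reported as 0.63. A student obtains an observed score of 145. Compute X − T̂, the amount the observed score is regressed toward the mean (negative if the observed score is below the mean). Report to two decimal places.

T̂ = ρX + (1 − ρ)μ
  = 0.63 × 145 + 0.37 × 155.9
  = 91.35 + 57.683
  = 149.0330
  ≈ 149.033
X − T̂ = 145 − 149.033 = -4.033 → -4.03

-4.03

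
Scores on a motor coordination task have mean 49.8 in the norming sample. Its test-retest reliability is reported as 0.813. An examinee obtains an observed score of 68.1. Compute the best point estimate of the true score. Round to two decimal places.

T̂ = ρX + (1 − ρ)μ
  = 0.813 × 68.1 + 0.187 × 49.8
  = 55.3653 + 9.3126
  = 64.678
  ≈ 64.68

64.68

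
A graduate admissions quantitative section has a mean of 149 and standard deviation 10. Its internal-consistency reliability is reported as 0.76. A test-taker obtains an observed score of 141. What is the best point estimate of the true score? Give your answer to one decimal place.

142.9

Kelley's formula gives T̂ = 0.76·141 + 0.24·149 = 107.16 + 35.76 = 142.92.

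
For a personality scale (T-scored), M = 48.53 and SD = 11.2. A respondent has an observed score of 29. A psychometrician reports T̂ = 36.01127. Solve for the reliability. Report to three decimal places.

T̂ = ρX + (1 − ρ)μ  ⇒  T̂ − μ = ρ(X − μ)
ρ = (T̂ − μ)/(X − μ) = (36.01127 − 48.53) / (29 − 48.53) = -12.51873 / -19.53 = 0.64100

0.641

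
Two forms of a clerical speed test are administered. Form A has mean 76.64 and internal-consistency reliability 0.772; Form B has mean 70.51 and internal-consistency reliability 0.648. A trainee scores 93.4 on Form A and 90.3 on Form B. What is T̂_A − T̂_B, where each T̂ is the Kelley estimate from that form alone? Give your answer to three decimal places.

6.245

T̂_A = 0.772(93.4) + 0.228(76.64) = 89.57872
T̂_B = 0.648(90.3) + 0.352(70.51) = 83.33392
T̂_A − T̂_B = 6.24480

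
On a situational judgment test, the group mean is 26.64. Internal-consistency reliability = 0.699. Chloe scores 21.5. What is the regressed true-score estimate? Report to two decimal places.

T̂ = ρX + (1 − ρ)μ
  = 0.699 × 21.5 + 0.301 × 26.64
  = 15.0285 + 8.01864
  = 23.047
  ≈ 23.05

23.05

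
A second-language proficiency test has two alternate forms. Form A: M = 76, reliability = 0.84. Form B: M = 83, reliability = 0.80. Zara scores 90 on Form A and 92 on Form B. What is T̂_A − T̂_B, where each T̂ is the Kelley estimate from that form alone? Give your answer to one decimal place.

-2.4

T̂_A = 0.84(90) + 0.16(76) = 87.760
T̂_B = 0.80(92) + 0.20(83) = 90.200
T̂_A − T̂_B = -2.440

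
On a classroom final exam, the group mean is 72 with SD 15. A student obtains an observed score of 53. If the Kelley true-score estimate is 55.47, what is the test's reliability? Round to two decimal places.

T̂ = ρX + (1 − ρ)μ  ⇒  T̂ − μ = ρ(X − μ)
ρ = (T̂ − μ)/(X − μ) = (55.47 − 72) / (53 − 72) = -16.53 / -19.0 = 0.8700

0.87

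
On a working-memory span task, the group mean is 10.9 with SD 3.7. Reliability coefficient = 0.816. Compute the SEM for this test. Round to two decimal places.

SEM = SD · √(1 − ρ) = 3.7 × √0.184 = 3.7 × 0.4290 = 1.587

1.59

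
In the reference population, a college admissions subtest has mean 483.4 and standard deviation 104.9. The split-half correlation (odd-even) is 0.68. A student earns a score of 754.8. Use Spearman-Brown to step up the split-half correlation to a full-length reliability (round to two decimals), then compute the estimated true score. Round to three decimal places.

Spearman-Brown: ρ = 2r/(1 + r) = 2(0.68)/(1 + 0.68) = 1.360/1.68 = 0.8095 → 0.81
Weight the observed score by reliability and the mean by (1 − reliability): T̂ = 0.81·754.8 + 0.19·483.4 = 611.388 + 91.846 = 703.2340.

703.234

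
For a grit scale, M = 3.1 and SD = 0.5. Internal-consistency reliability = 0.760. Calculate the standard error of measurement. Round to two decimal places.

SEM = SD · √(1 − ρ) = 0.5 × √0.240 = 0.5 × 0.4899 = 0.245

0.24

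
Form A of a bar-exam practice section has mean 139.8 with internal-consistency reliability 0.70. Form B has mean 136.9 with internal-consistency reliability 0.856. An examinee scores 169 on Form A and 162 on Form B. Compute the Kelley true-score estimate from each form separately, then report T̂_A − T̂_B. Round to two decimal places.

1.85

T̂_A = 0.70(169) + 0.30(139.8) = 160.2400
T̂_B = 0.856(162) + 0.144(136.9) = 158.3856
T̂_A − T̂_B = 1.8544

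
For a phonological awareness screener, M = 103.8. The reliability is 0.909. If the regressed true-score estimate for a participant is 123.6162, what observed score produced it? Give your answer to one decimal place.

125.6

T̂ = ρX + (1 − ρ)μ  ⇒  X = (T̂ − (1 − ρ)μ) / ρ
X = (123.6162 − 0.091 × 103.8) / 0.909 = (123.6162 − 9.4458) / 0.909 = 114.1704 / 0.909 = 125.600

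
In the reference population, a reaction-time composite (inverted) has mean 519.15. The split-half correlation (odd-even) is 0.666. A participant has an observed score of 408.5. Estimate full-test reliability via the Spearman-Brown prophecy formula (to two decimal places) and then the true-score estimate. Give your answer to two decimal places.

Spearman-Brown: ρ = 2r/(1 + r) = 2(0.666)/(1 + 0.666) = 1.3320/1.666 = 0.7995 → 0.80
Kelley's formula gives T̂ = 0.80·408.5 + 0.20·519.15 = 326.800 + 103.8300 = 430.630.

430.63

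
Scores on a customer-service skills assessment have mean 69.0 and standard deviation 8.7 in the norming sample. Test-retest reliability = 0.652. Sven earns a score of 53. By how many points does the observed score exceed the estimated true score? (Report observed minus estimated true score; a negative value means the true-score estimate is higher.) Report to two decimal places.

-5.57

T̂ = 0.652(53) + 0.348(69.0) = 34.556 + 24.0120 = 58.5680 → 58.568
X − T̂ = 53 − 58.568 = -5.568 → -5.57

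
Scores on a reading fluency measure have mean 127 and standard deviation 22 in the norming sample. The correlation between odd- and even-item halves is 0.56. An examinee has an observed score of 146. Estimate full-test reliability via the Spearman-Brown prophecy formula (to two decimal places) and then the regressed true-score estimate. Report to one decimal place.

Spearman-Brown: ρ = 2r/(1 + r) = 2(0.56)/(1 + 0.56) = 1.120/1.56 = 0.7179 → 0.72
T̂ = 0.72(146) + 0.28(127) = 105.12 + 35.56 = 140.68 → 140.7

140.7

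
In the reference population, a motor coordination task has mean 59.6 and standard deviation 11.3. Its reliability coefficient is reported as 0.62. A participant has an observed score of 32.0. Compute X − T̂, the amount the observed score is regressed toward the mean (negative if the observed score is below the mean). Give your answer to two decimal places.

-10.49

T̂ = 0.62(32.0) + 0.38(59.6) = 19.840 + 22.648 = 42.4880 → 42.488
X − T̂ = 32.0 − 42.488 = -10.488 → -10.49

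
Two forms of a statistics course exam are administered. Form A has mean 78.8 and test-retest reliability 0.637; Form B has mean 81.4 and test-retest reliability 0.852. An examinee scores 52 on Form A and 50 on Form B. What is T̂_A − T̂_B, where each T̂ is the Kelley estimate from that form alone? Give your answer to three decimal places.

7.081

T̂_A = 0.637(52) + 0.363(78.8) = 61.72840
T̂_B = 0.852(50) + 0.148(81.4) = 54.64720
T̂_A − T̂_B = 7.08120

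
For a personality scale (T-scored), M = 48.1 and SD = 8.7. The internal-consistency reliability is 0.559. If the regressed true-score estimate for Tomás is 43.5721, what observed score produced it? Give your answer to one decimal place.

T̂ = ρX + (1 − ρ)μ  ⇒  X = (T̂ − (1 − ρ)μ) / ρ
X = (43.5721 − 0.441 × 48.1) / 0.559 = (43.5721 − 21.2121) / 0.559 = 22.3600 / 0.559 = 40.000

40.0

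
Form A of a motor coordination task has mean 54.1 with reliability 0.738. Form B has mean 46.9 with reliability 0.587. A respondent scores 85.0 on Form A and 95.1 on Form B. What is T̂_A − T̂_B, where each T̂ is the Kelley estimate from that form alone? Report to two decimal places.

T̂_A = 0.738(85.0) + 0.262(54.1) = 76.9042
T̂_B = 0.587(95.1) + 0.413(46.9) = 75.1934
T̂_A − T̂_B = 1.7108

1.71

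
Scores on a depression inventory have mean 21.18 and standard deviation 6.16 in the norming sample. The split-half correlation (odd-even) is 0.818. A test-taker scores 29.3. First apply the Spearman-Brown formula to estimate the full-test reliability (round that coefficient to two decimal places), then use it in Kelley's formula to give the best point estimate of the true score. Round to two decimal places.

28.49

Spearman-Brown: ρ = 2r/(1 + r) = 2(0.818)/(1 + 0.818) = 1.6360/1.818 = 0.8999 → 0.90
Weight the observed score by reliability and the mean by (1 − reliability): T̂ = 0.90·29.3 + 0.10·21.18 = 26.370 + 2.1180 = 28.488.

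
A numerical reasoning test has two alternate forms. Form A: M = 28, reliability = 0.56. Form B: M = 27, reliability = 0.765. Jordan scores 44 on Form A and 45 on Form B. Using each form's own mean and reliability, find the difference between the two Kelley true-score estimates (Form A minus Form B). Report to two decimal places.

T̂_A = 0.56(44) + 0.44(28) = 36.9600
T̂_B = 0.765(45) + 0.235(27) = 40.7700
T̂_A − T̂_B = -3.8100

-3.81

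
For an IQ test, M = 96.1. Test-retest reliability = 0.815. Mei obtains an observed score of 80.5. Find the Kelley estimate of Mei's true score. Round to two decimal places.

Regress the observed score toward the mean by the unreliability: T̂ = 0.815·80.5 + 0.185·96.1 = 65.6075 + 17.7785 = 83.386.

83.39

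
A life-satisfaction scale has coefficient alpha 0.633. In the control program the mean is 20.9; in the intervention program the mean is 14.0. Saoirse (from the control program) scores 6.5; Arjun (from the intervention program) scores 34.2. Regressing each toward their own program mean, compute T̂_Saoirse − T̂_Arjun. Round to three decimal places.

T̂_Saoirse = 0.633(6.5) + 0.367(20.9) = 11.78480
T̂_Arjun = 0.633(34.2) + 0.367(14.0) = 26.78660
Difference = 11.78480 − 26.78660 = -15.00180

-15.002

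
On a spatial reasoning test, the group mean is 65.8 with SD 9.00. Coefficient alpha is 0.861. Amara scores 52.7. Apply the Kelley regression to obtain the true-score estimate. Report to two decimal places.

54.52

Kelley's formula gives T̂ = 0.861·52.7 + 0.139·65.8 = 45.3747 + 9.1462 = 54.521.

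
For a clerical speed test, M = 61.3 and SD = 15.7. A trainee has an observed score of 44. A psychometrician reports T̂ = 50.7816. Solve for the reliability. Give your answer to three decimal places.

0.608

T̂ = ρX + (1 − ρ)μ  ⇒  T̂ − μ = ρ(X − μ)
ρ = (T̂ − μ)/(X − μ) = (50.7816 − 61.3) / (44 − 61.3) = -10.5184 / -17.3 = 0.60800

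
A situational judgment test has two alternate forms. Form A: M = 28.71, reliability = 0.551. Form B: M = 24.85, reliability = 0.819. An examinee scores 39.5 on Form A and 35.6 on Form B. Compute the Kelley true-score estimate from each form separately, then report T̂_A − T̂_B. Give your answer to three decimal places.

T̂_A = 0.551(39.5) + 0.449(28.71) = 34.65529
T̂_B = 0.819(35.6) + 0.181(24.85) = 33.65425
T̂_A − T̂_B = 1.00104

1.001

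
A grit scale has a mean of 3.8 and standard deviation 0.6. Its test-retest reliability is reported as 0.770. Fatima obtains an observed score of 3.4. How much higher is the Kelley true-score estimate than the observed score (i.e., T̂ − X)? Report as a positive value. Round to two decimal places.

T̂ = 0.770(3.4) + 0.230(3.8) = 2.6180 + 0.8740 = 3.4920 → 3.492
T̂ − X = 3.492 − 3.4 = 0.092 → 0.09

0.09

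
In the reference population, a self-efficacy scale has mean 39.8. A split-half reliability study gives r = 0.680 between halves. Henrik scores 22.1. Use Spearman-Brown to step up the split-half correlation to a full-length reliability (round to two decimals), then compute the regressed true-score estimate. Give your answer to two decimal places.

Spearman-Brown: ρ = 2r/(1 + r) = 2(0.680)/(1 + 0.680) = 1.3600/1.680 = 0.8095 → 0.81
T̂ = ρX + (1 − ρ)μ
  = 0.81 × 22.1 + 0.19 × 39.8
  = 17.901 + 7.562
  = 25.463
  ≈ 25.46

25.46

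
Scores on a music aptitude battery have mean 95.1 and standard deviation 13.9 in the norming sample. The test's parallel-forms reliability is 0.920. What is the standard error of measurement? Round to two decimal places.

3.93

SEM = SD · √(1 − ρ) = 13.9 × √0.080 = 13.9 × 0.2828 = 3.932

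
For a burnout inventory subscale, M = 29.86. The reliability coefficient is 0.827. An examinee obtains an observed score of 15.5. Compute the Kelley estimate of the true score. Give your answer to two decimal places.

T̂ = ρX + (1 − ρ)μ
  = 0.827 × 15.5 + 0.173 × 29.86
  = 12.8185 + 5.16578
  = 17.984
  ≈ 17.98

17.98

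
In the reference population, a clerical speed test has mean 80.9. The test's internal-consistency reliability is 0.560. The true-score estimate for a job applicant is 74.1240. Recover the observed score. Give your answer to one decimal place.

68.8

T̂ = ρX + (1 − ρ)μ  ⇒  X = (T̂ − (1 − ρ)μ) / ρ
X = (74.1240 − 0.440 × 80.9) / 0.560 = (74.1240 − 35.5960) / 0.560 = 38.5280 / 0.560 = 68.800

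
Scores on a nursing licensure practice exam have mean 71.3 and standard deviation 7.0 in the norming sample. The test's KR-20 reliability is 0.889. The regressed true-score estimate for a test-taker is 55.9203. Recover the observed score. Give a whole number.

T̂ = ρX + (1 − ρ)μ  ⇒  X = (T̂ − (1 − ρ)μ) / ρ
X = (55.9203 − 0.111 × 71.3) / 0.889 = (55.9203 − 7.9143) / 0.889 = 48.0060 / 0.889 = 54.00

54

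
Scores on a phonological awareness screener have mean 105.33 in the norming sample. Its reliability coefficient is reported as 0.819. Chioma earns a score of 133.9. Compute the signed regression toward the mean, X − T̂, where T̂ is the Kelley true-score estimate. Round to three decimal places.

5.171

T̂ = ρX + (1 − ρ)μ
  = 0.819 × 133.9 + 0.181 × 105.33
  = 109.6641 + 19.06473
  = 128.72883
  ≈ 128.7288
X − T̂ = 133.9 − 128.7288 = 5.1712 → 5.171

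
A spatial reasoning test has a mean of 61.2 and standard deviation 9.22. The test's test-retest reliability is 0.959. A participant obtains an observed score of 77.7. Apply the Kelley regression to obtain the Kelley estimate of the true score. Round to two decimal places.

T̂ = ρX + (1 − ρ)μ
  = 0.959 × 77.7 + 0.041 × 61.2
  = 74.5143 + 2.5092
  = 77.024
  ≈ 77.02

77.02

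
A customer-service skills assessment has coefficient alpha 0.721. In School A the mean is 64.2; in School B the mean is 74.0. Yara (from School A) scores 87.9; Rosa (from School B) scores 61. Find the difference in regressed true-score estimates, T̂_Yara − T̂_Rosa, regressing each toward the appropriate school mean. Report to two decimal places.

T̂_Yara = 0.721(87.9) + 0.279(64.2) = 81.2877
T̂_Rosa = 0.721(61) + 0.279(74.0) = 64.6270
Difference = 81.2877 − 64.6270 = 16.6607

16.66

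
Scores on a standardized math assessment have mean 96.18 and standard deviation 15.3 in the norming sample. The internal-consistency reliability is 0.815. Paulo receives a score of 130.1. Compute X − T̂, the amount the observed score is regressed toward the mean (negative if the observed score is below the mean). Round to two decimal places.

T̂ = 0.815(130.1) + 0.185(96.18) = 106.0315 + 17.79330 = 123.8248 → 123.825
X − T̂ = 130.1 − 123.825 = 6.275 → 6.28

6.28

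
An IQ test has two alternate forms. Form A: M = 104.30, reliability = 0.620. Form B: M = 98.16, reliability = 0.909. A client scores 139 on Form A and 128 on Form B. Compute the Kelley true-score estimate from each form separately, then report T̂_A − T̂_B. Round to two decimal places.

0.53

T̂_A = 0.620(139) + 0.380(104.30) = 125.8140
T̂_B = 0.909(128) + 0.091(98.16) = 125.2846
T̂_A − T̂_B = 0.5294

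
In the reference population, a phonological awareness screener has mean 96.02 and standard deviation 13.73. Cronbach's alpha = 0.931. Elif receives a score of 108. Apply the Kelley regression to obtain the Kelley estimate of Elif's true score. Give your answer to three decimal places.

107.173

T̂ = 0.931(108) + 0.069(96.02) = 100.548 + 6.62538 = 107.1734 → 107.173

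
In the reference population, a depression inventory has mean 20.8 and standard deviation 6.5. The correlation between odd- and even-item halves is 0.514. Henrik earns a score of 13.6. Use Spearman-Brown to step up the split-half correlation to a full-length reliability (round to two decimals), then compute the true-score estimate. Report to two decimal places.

15.90

Spearman-Brown: ρ = 2r/(1 + r) = 2(0.514)/(1 + 0.514) = 1.0280/1.514 = 0.6790 → 0.68
T̂ = 0.68(13.6) + 0.32(20.8) = 9.248 + 6.656 = 15.904 → 15.90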